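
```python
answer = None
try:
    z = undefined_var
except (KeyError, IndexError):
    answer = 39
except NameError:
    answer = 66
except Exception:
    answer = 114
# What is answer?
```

Step-by-step execution trace:
1. `z = undefined_var` raises NameError.
2. `except (KeyError, IndexError)` does not match NameError; skipped.
3. `except NameError` matches (exact type match) → answer = 66.
4. `except Exception` is not reached.
Result: 66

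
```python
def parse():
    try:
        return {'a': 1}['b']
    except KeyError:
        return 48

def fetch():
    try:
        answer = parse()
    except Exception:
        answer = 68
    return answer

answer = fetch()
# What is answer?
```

Step-by-step execution trace:
1. `fetch()` calls `parse()`.
2. In parse: `{'a': 1}['b']` raises KeyError; `except KeyError` catches it → returns 48.
3. In fetch: `answer = parse()` → answer = 48. No exception reaches fetch.
4. `except Exception` is skipped; fetch returns 48.
5. answer = 48.
Result: 48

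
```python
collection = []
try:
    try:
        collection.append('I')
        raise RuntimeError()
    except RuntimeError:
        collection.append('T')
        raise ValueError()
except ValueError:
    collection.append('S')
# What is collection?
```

Step-by-step execution trace:
1. Inner try: `collection.append('I')` → collection = ['I'].
2. `raise RuntimeError()` raises RuntimeError.
3. Inner `except RuntimeError` matches → `collection.append('T')` → collection = ['I', 'T'].
4. `raise ValueError()` raises ValueError; propagates to outer try.
5. Outer `except ValueError` matches → `collection.append('S')` → collection = ['I', 'T', 'S'].
Result: ['I', 'T', 'S']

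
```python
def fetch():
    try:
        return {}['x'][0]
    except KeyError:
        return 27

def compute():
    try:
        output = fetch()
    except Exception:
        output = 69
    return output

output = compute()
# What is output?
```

Step-by-step execution trace:
1. `compute()` calls `fetch()`.
2. In fetch: `{}['x'][0]` raises KeyError; `except KeyError` catches it → returns 27.
3. In compute: `output = fetch()` → output = 27. No exception reaches compute.
4. `except Exception` is skipped; compute returns 27.
5. output = 27.
Result: 27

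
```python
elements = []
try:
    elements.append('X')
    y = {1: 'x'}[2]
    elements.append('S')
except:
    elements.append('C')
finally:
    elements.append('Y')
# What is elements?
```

Step-by-step execution trace:
1. try: `elements.append('X')` → elements = ['X'].
2. `y = {1: 'x'}[2]` raises KeyError; `elements.append('S')` is not reached.
3. bare `except` matches → `elements.append('C')` → elements = ['X', 'C'].
4. finally always runs: `elements.append('Y')` → elements = ['X', 'C', 'Y'].
Result: ['X', 'C', 'Y']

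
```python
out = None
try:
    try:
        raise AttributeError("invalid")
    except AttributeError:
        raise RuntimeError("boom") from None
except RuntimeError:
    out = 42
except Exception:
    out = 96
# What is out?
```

Step-by-step execution trace:
1. Inner try raises AttributeError; inner `except AttributeError` catches it.
2. `raise RuntimeError(...) from None` raises RuntimeError (from None suppresses __context__, but the active exception is still RuntimeError).
3. Outer `except RuntimeError` matches → out = 42.
4. `except Exception` is not reached.
Result: 42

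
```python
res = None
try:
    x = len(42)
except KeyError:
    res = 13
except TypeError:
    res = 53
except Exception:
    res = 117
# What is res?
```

Step-by-step execution trace:
1. `x = len(42)` raises TypeError.
2. `except KeyError` does not match TypeError; skipped.
3. `except TypeError` matches → res = 53.
4. Remaining except clauses are skipped.
Result: 53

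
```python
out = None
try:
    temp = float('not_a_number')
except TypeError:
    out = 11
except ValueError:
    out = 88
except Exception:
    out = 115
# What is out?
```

Step-by-step execution trace:
1. `temp = float('not_a_number')` raises ValueError.
2. `except TypeError` does not match ValueError; skipped.
3. `except ValueError` matches → out = 88.
4. Remaining except clauses are skipped.
Result: 88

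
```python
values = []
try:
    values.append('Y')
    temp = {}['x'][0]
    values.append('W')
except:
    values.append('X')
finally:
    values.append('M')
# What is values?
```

Step-by-step execution trace:
1. try: `values.append('Y')` → values = ['Y'].
2. `temp = {}['x'][0]` raises KeyError; `values.append('W')` is not reached.
3. bare `except` matches → `values.append('X')` → values = ['Y', 'X'].
4. finally always runs: `values.append('M')` → values = ['Y', 'X', 'M'].
Result: ['Y', 'X', 'M']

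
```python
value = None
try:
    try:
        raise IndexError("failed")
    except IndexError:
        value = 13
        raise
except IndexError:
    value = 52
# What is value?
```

Step-by-step execution trace:
1. Inner try: `raise IndexError("failed")` raises IndexError.
2. Inner `except IndexError` matches → value = 13.
3. bare `raise` re-raises the same IndexError.
4. Outer `except IndexError` matches → value = 52.
Result: 52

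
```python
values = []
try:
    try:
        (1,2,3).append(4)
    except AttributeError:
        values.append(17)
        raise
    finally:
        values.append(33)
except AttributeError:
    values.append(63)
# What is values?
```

Step-by-step execution trace:
1. Inner try: `(1,2,3).append(4)` raises AttributeError.
2. Inner `except AttributeError` matches → `values.append(17)` → values = [17].
3. bare `raise` re-raises AttributeError.
4. Inner `finally` runs during unwinding: `values.append(33)` → values = [17, 33].
5. Outer `except AttributeError` matches → `values.append(63)` → values = [17, 33, 63].
Result: [17, 33, 63]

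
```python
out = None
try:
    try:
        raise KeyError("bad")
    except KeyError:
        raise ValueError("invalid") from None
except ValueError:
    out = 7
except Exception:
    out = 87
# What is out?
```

Step-by-step execution trace:
1. Inner try raises KeyError; inner `except KeyError` catches it.
2. `raise ValueError(...) from None` raises ValueError (from None suppresses __context__, but the active exception is still ValueError).
3. Outer `except ValueError` matches → out = 7.
4. `except Exception` is not reached.
Result: 7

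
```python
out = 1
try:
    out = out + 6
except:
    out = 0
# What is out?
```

Step-by-step execution trace:
1. out starts at 1.
2. try: `out = out + 6` → out = 7. No exception raised.
3. `except` is skipped.
Result: 7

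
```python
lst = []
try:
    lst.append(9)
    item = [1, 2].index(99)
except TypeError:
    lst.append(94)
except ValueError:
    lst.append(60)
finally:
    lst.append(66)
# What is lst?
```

Step-by-step execution trace:
1. try: `lst.append(9)` → lst = [9].
2. `item = [1, 2].index(99)` raises ValueError.
3. `except TypeError` does not match ValueError; skipped.
4. `except ValueError` matches → `lst.append(60)` → lst = [9, 60].
5. finally always runs: `lst.append(66)` → lst = [9, 60, 66].
Result: [9, 60, 66]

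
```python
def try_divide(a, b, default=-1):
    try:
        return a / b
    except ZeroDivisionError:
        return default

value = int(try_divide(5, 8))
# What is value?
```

Step-by-step execution trace:
1. `try_divide(5, 8)` enters try: `return 5 / 8` → returns 0.625. No exception raised.
2. `except ZeroDivisionError` is skipped.
3. `int(0.625)` → 0 → value = 0.
Result: 0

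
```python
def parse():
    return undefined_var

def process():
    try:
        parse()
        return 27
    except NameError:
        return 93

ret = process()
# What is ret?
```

Step-by-step execution trace:
1. `process()` calls `parse()`.
2. `parse()` evaluates `undefined_var`, which raises NameError; it propagates to the caller.
3. `return 27` is not reached.
4. `except NameError` in process matches → returns 93.
5. ret = 93.
Result: 93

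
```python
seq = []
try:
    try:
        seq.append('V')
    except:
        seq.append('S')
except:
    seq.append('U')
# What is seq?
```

Step-by-step execution trace:
1. Inner try: `seq.append('V')` → seq = ['V']. No exception raised.
2. Inner `except` is skipped.
3. Inner try completes normally; outer `except` is skipped.
Result: ['V']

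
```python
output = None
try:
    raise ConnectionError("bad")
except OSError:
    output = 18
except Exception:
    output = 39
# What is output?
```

Step-by-step execution trace:
1. `raise ConnectionError(...)` raises ConnectionError.
2. `except OSError` matches (ConnectionError is a subclass of OSError) → output = 18.
3. `except Exception` is not reached.
Result: 18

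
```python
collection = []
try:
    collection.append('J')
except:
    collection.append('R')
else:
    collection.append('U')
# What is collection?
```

Step-by-step execution trace:
1. try: `collection.append('J')` → collection = ['J']. No exception raised.
2. `except` is skipped.
3. `else` runs (try completed without exception): `collection.append('U')` → collection = ['J', 'U'].
Result: ['J', 'U']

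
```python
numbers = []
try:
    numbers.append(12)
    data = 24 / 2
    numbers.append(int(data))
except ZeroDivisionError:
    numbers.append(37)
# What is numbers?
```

Step-by-step execution trace:
1. try: `numbers.append(12)` → numbers = [12].
2. `data = 24 / 2` → data = 12.0. No exception raised.
3. `numbers.append(int(data))` → numbers = [12, 12].
4. `except ZeroDivisionError` is skipped (no exception was raised).
Result: [12, 12]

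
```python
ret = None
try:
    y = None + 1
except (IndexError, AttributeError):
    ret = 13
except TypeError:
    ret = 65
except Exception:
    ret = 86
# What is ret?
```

Step-by-step execution trace:
1. `y = None + 1` raises TypeError.
2. `except (IndexError, AttributeError)` does not match TypeError; skipped.
3. `except TypeError` matches (exact type match) → ret = 65.
4. `except Exception` is not reached.
Result: 65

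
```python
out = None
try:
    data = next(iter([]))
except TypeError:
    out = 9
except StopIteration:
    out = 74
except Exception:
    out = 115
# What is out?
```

Step-by-step execution trace:
1. `data = next(iter([]))` raises StopIteration.
2. `except TypeError` does not match StopIteration; skipped.
3. `except StopIteration` matches → out = 74.
4. Remaining except clauses are skipped.
Result: 74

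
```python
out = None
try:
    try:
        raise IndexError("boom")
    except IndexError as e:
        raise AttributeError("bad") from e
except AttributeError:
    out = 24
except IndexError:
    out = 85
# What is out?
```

Step-by-step execution trace:
1. Inner try raises IndexError; inner `except IndexError as e` catches it.
2. `raise AttributeError(...) from e` raises AttributeError (IndexError is attached as __cause__, but only AttributeError is active).
3. Outer `except AttributeError` matches → out = 24.
4. `except IndexError` is not reached.
Result: 24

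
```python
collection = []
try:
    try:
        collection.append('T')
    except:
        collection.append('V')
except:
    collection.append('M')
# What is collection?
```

Step-by-step execution trace:
1. Inner try: `collection.append('T')` → collection = ['T']. No exception raised.
2. Inner `except` is skipped.
3. Inner try completes normally; outer `except` is skipped.
Result: ['T']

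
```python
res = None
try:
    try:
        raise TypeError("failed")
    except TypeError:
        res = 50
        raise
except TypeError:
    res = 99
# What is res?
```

Step-by-step execution trace:
1. Inner try: `raise TypeError("failed")` raises TypeError.
2. Inner `except TypeError` matches → res = 50.
3. bare `raise` re-raises the same TypeError.
4. Outer `except TypeError` matches → res = 99.
Result: 99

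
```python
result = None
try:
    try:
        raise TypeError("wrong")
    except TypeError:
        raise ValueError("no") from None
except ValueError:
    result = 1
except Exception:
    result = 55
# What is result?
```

Step-by-step execution trace:
1. Inner try raises TypeError; inner `except TypeError` catches it.
2. `raise ValueError(...) from None` raises ValueError (from None suppresses __context__, but the active exception is still ValueError).
3. Outer `except ValueError` matches → result = 1.
4. `except Exception` is not reached.
Result: 1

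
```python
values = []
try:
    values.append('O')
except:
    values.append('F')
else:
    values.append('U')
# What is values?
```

Step-by-step execution trace:
1. try: `values.append('O')` → values = ['O']. No exception raised.
2. `except` is skipped.
3. `else` runs (try completed without exception): `values.append('U')` → values = ['O', 'U'].
Result: ['O', 'U']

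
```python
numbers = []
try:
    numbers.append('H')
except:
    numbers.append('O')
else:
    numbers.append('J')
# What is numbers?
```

Step-by-step execution trace:
1. try: `numbers.append('H')` → numbers = ['H']. No exception raised.
2. `except` is skipped.
3. `else` runs (try completed without exception): `numbers.append('J')` → numbers = ['H', 'J'].
Result: ['H', 'J']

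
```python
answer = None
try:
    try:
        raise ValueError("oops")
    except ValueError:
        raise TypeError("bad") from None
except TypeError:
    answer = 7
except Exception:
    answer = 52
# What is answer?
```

Step-by-step execution trace:
1. Inner try raises ValueError; inner `except ValueError` catches it.
2. `raise TypeError(...) from None` raises TypeError (from None suppresses __context__, but the active exception is still TypeError).
3. Outer `except TypeError` matches → answer = 7.
4. `except Exception` is not reached.
Result: 7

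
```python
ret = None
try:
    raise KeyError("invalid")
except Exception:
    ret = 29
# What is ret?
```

Step-by-step execution trace:
1. `raise KeyError(...)` raises KeyError.
2. `except Exception` matches (KeyError is a subclass of Exception) → ret = 29.
Result: 29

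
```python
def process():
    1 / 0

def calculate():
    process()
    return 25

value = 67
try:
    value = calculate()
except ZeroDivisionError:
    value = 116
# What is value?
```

Step-by-step execution trace:
1. value starts at 67.
2. try: `calculate()` calls `process()`.
3. `process()` evaluates `1 / 0`, which raises ZeroDivisionError; it propagates through calculate (uncaught).
4. `return 25` in calculate is not reached; the assignment to value does not complete.
5. `except ZeroDivisionError` matches → value = 116.
Result: 116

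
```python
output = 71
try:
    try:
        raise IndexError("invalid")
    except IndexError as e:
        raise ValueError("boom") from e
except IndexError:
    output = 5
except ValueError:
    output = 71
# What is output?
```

Step-by-step execution trace:
1. Inner try raises IndexError; inner `except IndexError as e` catches it.
2. `raise ValueError(...) from e` raises ValueError (IndexError is attached as __cause__, but only ValueError is active).
3. Outer `except IndexError` does not match ValueError; skipped.
4. Outer `except ValueError` matches → output = 71.
Result: 71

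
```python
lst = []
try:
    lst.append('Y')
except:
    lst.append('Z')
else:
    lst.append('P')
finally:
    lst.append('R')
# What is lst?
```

Step-by-step execution trace:
1. try: `lst.append('Y')` → lst = ['Y']. No exception raised.
2. `except` is skipped.
3. `else` runs: `lst.append('P')` → lst = ['Y', 'P'].
4. `finally` always runs: `lst.append('R')` → lst = ['Y', 'P', 'R'].
Result: ['Y', 'P', 'R']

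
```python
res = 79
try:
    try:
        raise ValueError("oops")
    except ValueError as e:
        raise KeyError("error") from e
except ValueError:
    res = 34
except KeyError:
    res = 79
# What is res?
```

Step-by-step execution trace:
1. Inner try raises ValueError; inner `except ValueError as e` catches it.
2. `raise KeyError(...) from e` raises KeyError (ValueError is attached as __cause__, but only KeyError is active).
3. Outer `except ValueError` does not match KeyError; skipped.
4. Outer `except KeyError` matches → res = 79.
Result: 79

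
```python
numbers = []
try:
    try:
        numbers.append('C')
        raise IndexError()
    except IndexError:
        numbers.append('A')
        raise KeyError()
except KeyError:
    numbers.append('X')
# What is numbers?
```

Step-by-step execution trace:
1. Inner try: `numbers.append('C')` → numbers = ['C'].
2. `raise IndexError()` raises IndexError.
3. Inner `except IndexError` matches → `numbers.append('A')` → numbers = ['C', 'A'].
4. `raise KeyError()` raises KeyError; propagates to outer try.
5. Outer `except KeyError` matches → `numbers.append('X')` → numbers = ['C', 'A', 'X'].
Result: ['C', 'A', 'X']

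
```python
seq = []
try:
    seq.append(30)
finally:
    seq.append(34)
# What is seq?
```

Step-by-step execution trace:
1. try: `seq.append(30)` → seq = [30].
2. The try body completes without raising.
3. finally always runs: `seq.append(34)` → seq = [30, 34].
Result: [30, 34]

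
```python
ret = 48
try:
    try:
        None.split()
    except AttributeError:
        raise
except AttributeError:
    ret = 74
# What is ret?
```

Step-by-step execution trace:
1. Inner try: `None.split()` raises AttributeError.
2. Inner `except AttributeError` matches; bare `raise` re-raises the same AttributeError.
3. Outer `except AttributeError` matches → ret = 74.
Result: 74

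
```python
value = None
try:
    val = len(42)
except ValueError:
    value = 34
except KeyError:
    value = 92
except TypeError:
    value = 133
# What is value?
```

Step-by-step execution trace:
1. `val = len(42)` raises TypeError.
2. `except ValueError` does not match TypeError; skipped.
3. `except KeyError` does not match TypeError; skipped.
4. `except TypeError` matches → value = 133.
Result: 133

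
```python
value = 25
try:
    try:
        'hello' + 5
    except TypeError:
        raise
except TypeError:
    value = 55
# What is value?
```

Step-by-step execution trace:
1. Inner try: `'hello' + 5` raises TypeError.
2. Inner `except TypeError` matches; bare `raise` re-raises the same TypeError.
3. Outer `except TypeError` matches → value = 55.
Result: 55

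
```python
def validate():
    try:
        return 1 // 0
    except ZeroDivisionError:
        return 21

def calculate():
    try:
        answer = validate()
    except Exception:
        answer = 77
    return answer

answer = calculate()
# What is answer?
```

Step-by-step execution trace:
1. `calculate()` calls `validate()`.
2. In validate: `1 // 0` raises ZeroDivisionError; `except ZeroDivisionError` catches it → returns 21.
3. In calculate: `answer = validate()` → answer = 21. No exception reaches calculate.
4. `except Exception` is skipped; calculate returns 21.
5. answer = 21.
Result: 21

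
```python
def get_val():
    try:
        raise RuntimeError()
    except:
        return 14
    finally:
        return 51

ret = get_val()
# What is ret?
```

Step-by-step execution trace:
1. `get_val()` enters try: `raise RuntimeError()` raises RuntimeError.
2. bare `except` matches → `return 14` sets pending return value 14.
3. Before returning, `finally: return 51` runs and overrides the pending return.
4. get_val() returns 51 → ret = 51.
Result: 51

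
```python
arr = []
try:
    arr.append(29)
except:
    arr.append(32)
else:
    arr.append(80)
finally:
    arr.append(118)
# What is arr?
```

Step-by-step execution trace:
1. try: `arr.append(29)` → arr = [29]. No exception raised.
2. `except` is skipped.
3. `else` runs: `arr.append(80)` → arr = [29, 80].
4. `finally` always runs: `arr.append(118)` → arr = [29, 80, 118].
Result: [29, 80, 118]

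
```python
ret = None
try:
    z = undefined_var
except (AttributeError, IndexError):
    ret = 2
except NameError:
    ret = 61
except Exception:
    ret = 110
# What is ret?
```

Step-by-step execution trace:
1. `z = undefined_var` raises NameError.
2. `except (AttributeError, IndexError)` does not match NameError; skipped.
3. `except NameError` matches (exact type match) → ret = 61.
4. `except Exception` is not reached.
Result: 61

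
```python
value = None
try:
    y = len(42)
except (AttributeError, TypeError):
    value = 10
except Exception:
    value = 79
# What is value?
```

Step-by-step execution trace:
1. `y = len(42)` raises TypeError.
2. `except (AttributeError, TypeError)` matches (TypeError is in the tuple) → value = 10.
3. `except Exception` is not reached.
Result: 10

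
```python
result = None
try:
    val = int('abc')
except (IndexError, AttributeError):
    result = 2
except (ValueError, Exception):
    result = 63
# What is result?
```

Step-by-step execution trace:
1. `val = int('abc')` raises ValueError.
2. `except (IndexError, AttributeError)` does not match ValueError; skipped.
3. `except (ValueError, Exception)` matches (ValueError is in the tuple) → result = 63.
Result: 63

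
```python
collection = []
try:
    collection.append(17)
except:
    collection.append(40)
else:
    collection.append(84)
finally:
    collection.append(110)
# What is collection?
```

Step-by-step execution trace:
1. try: `collection.append(17)` → collection = [17]. No exception raised.
2. `except` is skipped.
3. `else` runs: `collection.append(84)` → collection = [17, 84].
4. `finally` always runs: `collection.append(110)` → collection = [17, 84, 110].
Result: [17, 84, 110]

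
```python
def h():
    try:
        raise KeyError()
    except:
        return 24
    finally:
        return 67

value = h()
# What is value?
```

Step-by-step execution trace:
1. `h()` enters try: `raise KeyError()` raises KeyError.
2. bare `except` matches → `return 24` sets pending return value 24.
3. Before returning, `finally: return 67` runs and overrides the pending return.
4. h() returns 67 → value = 67.
Result: 67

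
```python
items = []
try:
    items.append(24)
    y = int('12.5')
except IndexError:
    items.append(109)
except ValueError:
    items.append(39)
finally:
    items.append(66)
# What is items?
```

Step-by-step execution trace:
1. try: `items.append(24)` → items = [24].
2. `y = int('12.5')` raises ValueError.
3. `except IndexError` does not match ValueError; skipped.
4. `except ValueError` matches → `items.append(39)` → items = [24, 39].
5. finally always runs: `items.append(66)` → items = [24, 39, 66].
Result: [24, 39, 66]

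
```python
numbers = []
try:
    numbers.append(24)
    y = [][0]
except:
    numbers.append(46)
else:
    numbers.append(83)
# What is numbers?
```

Step-by-step execution trace:
1. try: `numbers.append(24)` → numbers = [24].
2. `y = [][0]` raises IndexError.
3. bare `except` matches → `numbers.append(46)` → numbers = [24, 46].
4. `else` is skipped (an exception was raised).
Result: [24, 46]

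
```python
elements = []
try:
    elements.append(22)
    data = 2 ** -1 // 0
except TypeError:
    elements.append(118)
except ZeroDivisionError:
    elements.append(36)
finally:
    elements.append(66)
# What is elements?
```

Step-by-step execution trace:
1. try: `elements.append(22)` → elements = [22].
2. `data = 2 ** -1 // 0` raises ZeroDivisionError.
3. `except TypeError` does not match ZeroDivisionError; skipped.
4. `except ZeroDivisionError` matches → `elements.append(36)` → elements = [22, 36].
5. finally always runs: `elements.append(66)` → elements = [22, 36, 66].
Result: [22, 36, 66]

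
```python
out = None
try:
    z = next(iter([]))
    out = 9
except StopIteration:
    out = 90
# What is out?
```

Step-by-step execution trace:
1. `z = next(iter([]))` raises StopIteration.
2. `out = 9` is not reached.
3. `except StopIteration` matches → out = 90.
Result: 90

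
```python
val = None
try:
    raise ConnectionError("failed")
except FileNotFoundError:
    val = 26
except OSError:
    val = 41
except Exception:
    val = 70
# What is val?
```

Step-by-step execution trace:
1. `raise ConnectionError(...)` raises ConnectionError.
2. `except FileNotFoundError` does not match (ConnectionError is not a subclass of FileNotFoundError); skipped.
3. `except OSError` matches (ConnectionError is a subclass of OSError) → val = 41.
4. `except Exception` is not reached.
Result: 41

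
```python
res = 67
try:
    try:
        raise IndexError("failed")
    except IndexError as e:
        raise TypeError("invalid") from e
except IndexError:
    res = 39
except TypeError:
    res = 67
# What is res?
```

Step-by-step execution trace:
1. Inner try raises IndexError; inner `except IndexError as e` catches it.
2. `raise TypeError(...) from e` raises TypeError (IndexError is attached as __cause__, but only TypeError is active).
3. Outer `except IndexError` does not match TypeError; skipped.
4. Outer `except TypeError` matches → res = 67.
Result: 67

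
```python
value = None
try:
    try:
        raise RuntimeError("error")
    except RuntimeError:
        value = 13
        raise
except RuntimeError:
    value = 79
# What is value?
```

Step-by-step execution trace:
1. Inner try: `raise RuntimeError("error")` raises RuntimeError.
2. Inner `except RuntimeError` matches → value = 13.
3. bare `raise` re-raises the same RuntimeError.
4. Outer `except RuntimeError` matches → value = 79.
Result: 79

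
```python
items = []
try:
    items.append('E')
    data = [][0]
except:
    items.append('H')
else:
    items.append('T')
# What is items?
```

Step-by-step execution trace:
1. try: `items.append('E')` → items = ['E'].
2. `data = [][0]` raises IndexError.
3. bare `except` matches → `items.append('H')` → items = ['E', 'H'].
4. `else` is skipped (an exception was raised).
Result: ['E', 'H']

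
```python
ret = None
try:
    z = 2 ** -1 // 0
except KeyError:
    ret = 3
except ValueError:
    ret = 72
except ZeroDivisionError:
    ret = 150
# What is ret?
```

Step-by-step execution trace:
1. `z = 2 ** -1 // 0` raises ZeroDivisionError.
2. `except KeyError` does not match ZeroDivisionError; skipped.
3. `except ValueError` does not match ZeroDivisionError; skipped.
4. `except ZeroDivisionError` matches → ret = 150.
Result: 150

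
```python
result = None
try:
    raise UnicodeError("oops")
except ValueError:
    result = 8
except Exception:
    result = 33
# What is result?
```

Step-by-step execution trace:
1. `raise UnicodeError(...)` raises UnicodeError.
2. `except ValueError` matches (UnicodeError is a subclass of ValueError) → result = 8.
3. `except Exception` is not reached.
Result: 8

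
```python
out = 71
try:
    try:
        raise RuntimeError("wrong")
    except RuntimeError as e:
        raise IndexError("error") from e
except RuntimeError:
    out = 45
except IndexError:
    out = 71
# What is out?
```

Step-by-step execution trace:
1. Inner try raises RuntimeError; inner `except RuntimeError as e` catches it.
2. `raise IndexError(...) from e` raises IndexError (RuntimeError is attached as __cause__, but only IndexError is active).
3. Outer `except RuntimeError` does not match IndexError; skipped.
4. Outer `except IndexError` matches → out = 71.
Result: 71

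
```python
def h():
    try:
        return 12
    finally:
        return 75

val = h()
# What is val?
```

Step-by-step execution trace:
1. `h()` enters try: `return 12` sets pending return value 12.
2. Before returning, `finally: return 75` runs and overrides the pending return.
3. h() returns 75 → val = 75.
Result: 75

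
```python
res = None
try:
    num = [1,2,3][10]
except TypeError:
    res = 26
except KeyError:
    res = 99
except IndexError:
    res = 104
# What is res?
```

Step-by-step execution trace:
1. `num = [1,2,3][10]` raises IndexError.
2. `except TypeError` does not match IndexError; skipped.
3. `except KeyError` does not match IndexError; skipped.
4. `except IndexError` matches → res = 104.
Result: 104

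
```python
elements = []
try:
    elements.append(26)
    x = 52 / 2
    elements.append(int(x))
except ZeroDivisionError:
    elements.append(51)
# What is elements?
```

Step-by-step execution trace:
1. try: `elements.append(26)` → elements = [26].
2. `x = 52 / 2` → x = 26.0. No exception raised.
3. `elements.append(int(x))` → elements = [26, 26].
4. `except ZeroDivisionError` is skipped (no exception was raised).
Result: [26, 26]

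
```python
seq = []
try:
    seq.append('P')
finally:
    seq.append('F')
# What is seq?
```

Step-by-step execution trace:
1. try: `seq.append('P')` → seq = ['P'].
2. The try body completes without raising.
3. finally always runs: `seq.append('F')` → seq = ['P', 'F'].
Result: ['P', 'F']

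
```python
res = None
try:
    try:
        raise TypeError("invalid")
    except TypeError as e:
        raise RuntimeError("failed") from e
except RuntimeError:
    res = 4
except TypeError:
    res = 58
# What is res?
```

Step-by-step execution trace:
1. Inner try raises TypeError; inner `except TypeError as e` catches it.
2. `raise RuntimeError(...) from e` raises RuntimeError (TypeError is attached as __cause__, but only RuntimeError is active).
3. Outer `except RuntimeError` matches → res = 4.
4. `except TypeError` is not reached.
Result: 4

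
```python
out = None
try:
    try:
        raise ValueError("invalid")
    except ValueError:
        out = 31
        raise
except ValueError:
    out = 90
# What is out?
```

Step-by-step execution trace:
1. Inner try: `raise ValueError("invalid")` raises ValueError.
2. Inner `except ValueError` matches → out = 31.
3. bare `raise` re-raises the same ValueError.
4. Outer `except ValueError` matches → out = 90.
Result: 90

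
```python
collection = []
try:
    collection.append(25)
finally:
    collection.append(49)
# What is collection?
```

Step-by-step execution trace:
1. try: `collection.append(25)` → collection = [25].
2. The try body completes without raising.
3. finally always runs: `collection.append(49)` → collection = [25, 49].
Result: [25, 49]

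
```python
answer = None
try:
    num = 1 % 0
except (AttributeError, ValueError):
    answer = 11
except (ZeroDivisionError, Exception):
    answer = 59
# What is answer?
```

Step-by-step execution trace:
1. `num = 1 % 0` raises ZeroDivisionError.
2. `except (AttributeError, ValueError)` does not match ZeroDivisionError; skipped.
3. `except (ZeroDivisionError, Exception)` matches (ZeroDivisionError is in the tuple) → answer = 59.
Result: 59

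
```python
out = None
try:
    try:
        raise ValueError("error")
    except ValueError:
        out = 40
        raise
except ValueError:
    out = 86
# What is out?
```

Step-by-step execution trace:
1. Inner try: `raise ValueError("error")` raises ValueError.
2. Inner `except ValueError` matches → out = 40.
3. bare `raise` re-raises the same ValueError.
4. Outer `except ValueError` matches → out = 86.
Result: 86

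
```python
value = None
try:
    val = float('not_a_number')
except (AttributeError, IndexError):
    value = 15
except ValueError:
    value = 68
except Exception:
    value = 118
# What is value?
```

Step-by-step execution trace:
1. `val = float('not_a_number')` raises ValueError.
2. `except (AttributeError, IndexError)` does not match ValueError; skipped.
3. `except ValueError` matches (exact type match) → value = 68.
4. `except Exception` is not reached.
Result: 68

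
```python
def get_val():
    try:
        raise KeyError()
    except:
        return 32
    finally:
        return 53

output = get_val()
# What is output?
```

Step-by-step execution trace:
1. `get_val()` enters try: `raise KeyError()` raises KeyError.
2. bare `except` matches → `return 32` sets pending return value 32.
3. Before returning, `finally: return 53` runs and overrides the pending return.
4. get_val() returns 53 → output = 53.
Result: 53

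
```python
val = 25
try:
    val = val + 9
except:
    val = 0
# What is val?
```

Step-by-step execution trace:
1. val starts at 25.
2. try: `val = val + 9` → val = 34. No exception raised.
3. `except` is skipped.
Result: 34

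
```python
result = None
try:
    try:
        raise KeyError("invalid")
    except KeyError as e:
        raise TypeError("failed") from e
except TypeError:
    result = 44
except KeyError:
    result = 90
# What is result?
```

Step-by-step execution trace:
1. Inner try raises KeyError; inner `except KeyError as e` catches it.
2. `raise TypeError(...) from e` raises TypeError (KeyError is attached as __cause__, but only TypeError is active).
3. Outer `except TypeError` matches → result = 44.
4. `except KeyError` is not reached.
Result: 44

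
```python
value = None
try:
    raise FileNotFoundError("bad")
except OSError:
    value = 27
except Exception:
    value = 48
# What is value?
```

Step-by-step execution trace:
1. `raise FileNotFoundError(...)` raises FileNotFoundError.
2. `except OSError` matches (FileNotFoundError is a subclass of OSError) → value = 27.
3. `except Exception` is not reached.
Result: 27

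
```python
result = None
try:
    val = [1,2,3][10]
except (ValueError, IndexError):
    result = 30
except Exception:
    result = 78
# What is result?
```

Step-by-step execution trace:
1. `val = [1,2,3][10]` raises IndexError.
2. `except (ValueError, IndexError)` matches (IndexError is in the tuple) → result = 30.
3. `except Exception` is not reached.
Result: 30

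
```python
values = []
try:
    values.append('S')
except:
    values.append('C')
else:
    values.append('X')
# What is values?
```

Step-by-step execution trace:
1. try: `values.append('S')` → values = ['S']. No exception raised.
2. `except` is skipped.
3. `else` runs (try completed without exception): `values.append('X')` → values = ['S', 'X'].
Result: ['S', 'X']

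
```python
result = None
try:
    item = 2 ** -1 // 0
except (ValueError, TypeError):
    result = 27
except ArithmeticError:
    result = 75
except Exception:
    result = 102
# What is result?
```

Step-by-step execution trace:
1. `item = 2 ** -1 // 0` raises ZeroDivisionError.
2. `except (ValueError, TypeError)` does not match ZeroDivisionError; skipped.
3. `except ArithmeticError` matches (ZeroDivisionError is a subclass of ArithmeticError) → result = 75.
4. `except Exception` is not reached.
Result: 75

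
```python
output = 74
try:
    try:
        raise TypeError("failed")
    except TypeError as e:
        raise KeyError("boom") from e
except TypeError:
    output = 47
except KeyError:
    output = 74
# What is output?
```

Step-by-step execution trace:
1. Inner try raises TypeError; inner `except TypeError as e` catches it.
2. `raise KeyError(...) from e` raises KeyError (TypeError is attached as __cause__, but only KeyError is active).
3. Outer `except TypeError` does not match KeyError; skipped.
4. Outer `except KeyError` matches → output = 74.
Result: 74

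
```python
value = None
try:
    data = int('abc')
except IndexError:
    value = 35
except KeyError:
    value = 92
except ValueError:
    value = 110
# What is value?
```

Step-by-step execution trace:
1. `data = int('abc')` raises ValueError.
2. `except IndexError` does not match ValueError; skipped.
3. `except KeyError` does not match ValueError; skipped.
4. `except ValueError` matches → value = 110.
Result: 110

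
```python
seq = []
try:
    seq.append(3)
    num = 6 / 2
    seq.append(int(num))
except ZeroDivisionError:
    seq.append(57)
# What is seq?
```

Step-by-step execution trace:
1. try: `seq.append(3)` → seq = [3].
2. `num = 6 / 2` → num = 3.0. No exception raised.
3. `seq.append(int(num))` → seq = [3, 3].
4. `except ZeroDivisionError` is skipped (no exception was raised).
Result: [3, 3]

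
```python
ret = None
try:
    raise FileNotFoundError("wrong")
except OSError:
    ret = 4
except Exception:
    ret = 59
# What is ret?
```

Step-by-step execution trace:
1. `raise FileNotFoundError(...)` raises FileNotFoundError.
2. `except OSError` matches (FileNotFoundError is a subclass of OSError) → ret = 4.
3. `except Exception` is not reached.
Result: 4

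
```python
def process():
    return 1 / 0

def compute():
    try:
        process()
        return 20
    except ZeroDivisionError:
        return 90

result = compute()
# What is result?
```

Step-by-step execution trace:
1. `compute()` calls `process()`.
2. `process()` evaluates `1 / 0`, which raises ZeroDivisionError; it propagates to the caller.
3. `return 20` is not reached.
4. `except ZeroDivisionError` in compute matches → returns 90.
5. result = 90.
Result: 90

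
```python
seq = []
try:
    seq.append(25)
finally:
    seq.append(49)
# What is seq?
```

Step-by-step execution trace:
1. try: `seq.append(25)` → seq = [25].
2. The try body completes without raising.
3. finally always runs: `seq.append(49)` → seq = [25, 49].
Result: [25, 49]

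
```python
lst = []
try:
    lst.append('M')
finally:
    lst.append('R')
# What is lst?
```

Step-by-step execution trace:
1. try: `lst.append('M')` → lst = ['M'].
2. The try body completes without raising.
3. finally always runs: `lst.append('R')` → lst = ['M', 'R'].
Result: ['M', 'R']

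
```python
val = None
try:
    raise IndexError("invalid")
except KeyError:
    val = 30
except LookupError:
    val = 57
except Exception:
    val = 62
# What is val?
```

Step-by-step execution trace:
1. `raise IndexError(...)` raises IndexError.
2. `except KeyError` does not match (IndexError is not a subclass of KeyError); skipped.
3. `except LookupError` matches (IndexError is a subclass of LookupError) → val = 57.
4. `except Exception` is not reached.
Result: 57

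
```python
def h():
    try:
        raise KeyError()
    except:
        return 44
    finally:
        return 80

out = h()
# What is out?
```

Step-by-step execution trace:
1. `h()` enters try: `raise KeyError()` raises KeyError.
2. bare `except` matches → `return 44` sets pending return value 44.
3. Before returning, `finally: return 80` runs and overrides the pending return.
4. h() returns 80 → out = 80.
Result: 80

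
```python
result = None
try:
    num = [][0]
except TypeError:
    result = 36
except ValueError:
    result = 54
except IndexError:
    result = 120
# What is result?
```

Step-by-step execution trace:
1. `num = [][0]` raises IndexError.
2. `except TypeError` does not match IndexError; skipped.
3. `except ValueError` does not match IndexError; skipped.
4. `except IndexError` matches → result = 120.
Result: 120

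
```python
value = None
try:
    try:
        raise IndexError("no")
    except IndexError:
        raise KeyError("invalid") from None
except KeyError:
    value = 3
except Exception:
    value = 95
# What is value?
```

Step-by-step execution trace:
1. Inner try raises IndexError; inner `except IndexError` catches it.
2. `raise KeyError(...) from None` raises KeyError (from None suppresses __context__, but the active exception is still KeyError).
3. Outer `except KeyError` matches → value = 3.
4. `except Exception` is not reached.
Result: 3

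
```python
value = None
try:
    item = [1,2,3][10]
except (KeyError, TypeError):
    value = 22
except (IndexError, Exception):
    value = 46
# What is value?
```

Step-by-step execution trace:
1. `item = [1,2,3][10]` raises IndexError.
2. `except (KeyError, TypeError)` does not match IndexError; skipped.
3. `except (IndexError, Exception)` matches (IndexError is in the tuple) → value = 46.
Result: 46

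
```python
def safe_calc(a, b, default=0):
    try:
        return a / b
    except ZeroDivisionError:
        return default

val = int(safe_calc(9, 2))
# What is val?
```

Step-by-step execution trace:
1. `safe_calc(9, 2)` enters try: `return 9 / 2` → returns 4.5. No exception raised.
2. `except ZeroDivisionError` is skipped.
3. `int(4.5)` → 4 → val = 4.
Result: 4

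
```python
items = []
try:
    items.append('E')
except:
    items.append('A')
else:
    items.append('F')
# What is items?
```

Step-by-step execution trace:
1. try: `items.append('E')` → items = ['E']. No exception raised.
2. `except` is skipped.
3. `else` runs (try completed without exception): `items.append('F')` → items = ['E', 'F'].
Result: ['E', 'F']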